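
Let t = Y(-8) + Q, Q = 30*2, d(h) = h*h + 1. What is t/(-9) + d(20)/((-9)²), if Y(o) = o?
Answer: -67/81 ≈ -0.82716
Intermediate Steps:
d(h) = 1 + h² (d(h) = h² + 1 = 1 + h²)
Q = 60
t = 52 (t = -8 + 60 = 52)
t/(-9) + d(20)/((-9)²) = 52/(-9) + (1 + 20²)/((-9)²) = 52*(-⅑) + (1 + 400)/81 = -52/9 + 401*(1/81) = -52/9 + 401/81 = -67/81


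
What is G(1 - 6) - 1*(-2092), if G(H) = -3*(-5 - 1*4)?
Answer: 2119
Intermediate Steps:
G(H) = 27 (G(H) = -3*(-5 - 4) = -3*(-9) = 27)
G(1 - 6) - 1*(-2092) = 27 - 1*(-2092) = 27 + 2092 = 2119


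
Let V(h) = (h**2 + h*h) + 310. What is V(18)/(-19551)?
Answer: -958/19551 ≈ -0.049000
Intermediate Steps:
V(h) = 310 + 2*h**2 (V(h) = (h**2 + h**2) + 310 = 2*h**2 + 310 = 310 + 2*h**2)
V(18)/(-19551) = (310 + 2*18**2)/(-19551) = (310 + 2*324)*(-1/19551) = (310 + 648)*(-1/19551) = 958*(-1/19551) = -958/19551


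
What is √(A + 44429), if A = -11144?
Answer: √33285 ≈ 182.44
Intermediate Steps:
√(A + 44429) = √(-11144 + 44429) = √33285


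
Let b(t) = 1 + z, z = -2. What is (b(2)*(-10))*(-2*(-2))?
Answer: 40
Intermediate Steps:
b(t) = -1 (b(t) = 1 - 2 = -1)
(b(2)*(-10))*(-2*(-2)) = (-1*(-10))*(-2*(-2)) = 10*4 = 40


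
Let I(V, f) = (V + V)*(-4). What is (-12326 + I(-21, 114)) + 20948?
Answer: 8790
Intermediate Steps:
I(V, f) = -8*V (I(V, f) = (2*V)*(-4) = -8*V)
(-12326 + I(-21, 114)) + 20948 = (-12326 - 8*(-21)) + 20948 = (-12326 + 168) + 20948 = -12158 + 20948 = 8790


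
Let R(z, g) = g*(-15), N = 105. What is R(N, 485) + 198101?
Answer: 190826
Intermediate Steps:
R(z, g) = -15*g
R(N, 485) + 198101 = -15*485 + 198101 = -7275 + 198101 = 190826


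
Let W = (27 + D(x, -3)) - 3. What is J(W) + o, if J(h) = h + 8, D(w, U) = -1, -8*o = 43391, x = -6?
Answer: -43143/8 ≈ -5392.9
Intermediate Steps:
o = -43391/8 (o = -⅛*43391 = -43391/8 ≈ -5423.9)
W = 23 (W = (27 - 1) - 3 = 26 - 3 = 23)
J(h) = 8 + h
J(W) + o = (8 + 23) - 43391/8 = 31 - 43391/8 = -43143/8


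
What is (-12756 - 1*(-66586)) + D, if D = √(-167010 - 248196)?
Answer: 53830 + 9*I*√5126 ≈ 53830.0 + 644.37*I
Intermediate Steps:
D = 9*I*√5126 (D = √(-415206) = 9*I*√5126 ≈ 644.37*I)
(-12756 - 1*(-66586)) + D = (-12756 - 1*(-66586)) + 9*I*√5126 = (-12756 + 66586) + 9*I*√5126 = 53830 + 9*I*√5126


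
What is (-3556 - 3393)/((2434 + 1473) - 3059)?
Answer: -6949/848 ≈ -8.1946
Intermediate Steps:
(-3556 - 3393)/((2434 + 1473) - 3059) = -6949/(3907 - 3059) = -6949/848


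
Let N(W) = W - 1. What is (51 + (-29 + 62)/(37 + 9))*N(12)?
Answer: 26169/46 ≈ 568.89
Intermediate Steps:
N(W) = -1 + W
(51 + (-29 + 62)/(37 + 9))*N(12) = (51 + (-29 + 62)/(37 + 9))*(-1 + 12) = (51 + 33/46)*11 = (2379/46)*11 = 26169/46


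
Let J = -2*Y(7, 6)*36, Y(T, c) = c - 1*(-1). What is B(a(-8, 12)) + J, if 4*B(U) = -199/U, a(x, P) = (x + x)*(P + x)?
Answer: -128825/256 ≈ -503.22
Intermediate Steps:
a(x, P) = 2*x*(P + x) (a(x, P) = (2*x)*(P + x) = 2*x*(P + x))
Y(T, c) = 1 + c (Y(T, c) = c + 1 = 1 + c)
B(U) = -199/(4*U) (B(U) = (-199/U)/4 = -199/(4*U))
J = -504 (J = -2*(1 + 6)*36 = -2*7*36 = -14*36 = -504)
B(a(-8, 12)) + J = -199*(-1/(16*(12 - 8)))/4 - 504 = -199/(4*(2*(-8)*4)) - 504 = -199/4/(-64) - 504 = -199/4*(-1/64) - 504 = 199/256 - 504 = -128825/256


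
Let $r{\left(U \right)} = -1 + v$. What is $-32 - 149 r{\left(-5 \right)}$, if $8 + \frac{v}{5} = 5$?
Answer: $2352$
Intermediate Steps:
$v = -15$ ($v = -40 + 5 \cdot 5 = -40 + 25 = -15$)
$r{\left(U \right)} = -16$ ($r{\left(U \right)} = -1 - 15 = -16$)
$-32 - 149 r{\left(-5 \right)} = -32 - -2384 = -32 + 2384 = 2352$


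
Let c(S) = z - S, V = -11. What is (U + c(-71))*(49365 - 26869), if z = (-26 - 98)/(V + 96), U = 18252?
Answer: 35033718176/85 ≈ 4.1216e+8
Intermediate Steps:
z = -124/85 (z = (-26 - 98)/(-11 + 96) = -124/85 ≈ -1.4588)
c(S) = -124/85 - S
(U + c(-71))*(49365 - 26869) = (18252 + (-124/85 - 1*(-71)))*(49365 - 26869) = (18252 + (-124/85 + 71))*22496 = (18252 + 5911/85)*22496 = (1557331/85)*22496 = 35033718176/85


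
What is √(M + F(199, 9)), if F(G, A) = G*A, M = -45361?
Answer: I*√43570 ≈ 208.73*I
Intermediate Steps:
F(G, A) = A*G
√(M + F(199, 9)) = √(-45361 + 9*199) = √(-45361 + 1791) = √(-43570) = I*√43570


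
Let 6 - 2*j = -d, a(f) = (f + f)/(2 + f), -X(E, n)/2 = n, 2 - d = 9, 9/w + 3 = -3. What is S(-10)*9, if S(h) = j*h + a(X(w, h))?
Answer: 675/11 ≈ 61.364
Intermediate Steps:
w = -3/2 (w = 9/(-3 - 3) = 9/(-6) = 9*(-⅙) = -3/2 ≈ -1.5000)
d = -7 (d = 2 - 1*9 = 2 - 9 = -7)
X(E, n) = -2*n
a(f) = 2*f/(2 + f) (a(f) = (2*f)/(2 + f) = 2*f/(2 + f))
j = -½ (j = 3 - (-1)*(-7)/2 = 3 - ½*7 = 3 - 7/2 = -½ ≈ -0.50000)
S(h) = -h/2 - 4*h/(2 - 2*h) (S(h) = -h/2 + 2*(-2*h)/(2 - 2*h) = -h/2 - 4*h/(2 - 2*h))
S(-10)*9 = ((½)*(-10)*(5 - 1*(-10))/(-1 - 10))*9 = ((½)*(-10)*(5 + 10)/(-11))*9 = ((½)*(-10)*(-1/11)*15)*9 = (75/11)*9 = 675/11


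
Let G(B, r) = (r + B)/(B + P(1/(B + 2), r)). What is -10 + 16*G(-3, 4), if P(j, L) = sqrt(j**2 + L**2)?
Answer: -4 + 2*sqrt(17) ≈ 4.2462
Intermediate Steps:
P(j, L) = sqrt(L**2 + j**2)
G(B, r) = (B + r)/(B + sqrt(r**2 + (2 + B)**(-2))) (G(B, r) = (r + B)/(B + sqrt(r**2 + (1/(B + 2))**2)) = (B + r)/(B + sqrt(r**2 + (1/(2 + B))**2)) = (B + r)/(B + sqrt(r**2 + (2 + B)**(-2))))
-10 + 16*G(-3, 4) = -10 + 16*((-3 + 4)/(-3 + sqrt((1 + 4**2*(2 - 3)**2)/(2 - 3)**2))) = -10 + 16*(1/(-3 + sqrt((1 + 16*(-1)**2)/(-1)**2))) = -10 + 16*(1/(-3 + sqrt(1*(1 + 16*1)))) = -10 + 16*(1/(-3 + sqrt(1*(1 + 16)))) = -10 + 16*(1/(-3 + sqrt(1*17))) = -10 + 16*(1/(-3 + sqrt(17))) = -10 + 16/(-3 + sqrt(17))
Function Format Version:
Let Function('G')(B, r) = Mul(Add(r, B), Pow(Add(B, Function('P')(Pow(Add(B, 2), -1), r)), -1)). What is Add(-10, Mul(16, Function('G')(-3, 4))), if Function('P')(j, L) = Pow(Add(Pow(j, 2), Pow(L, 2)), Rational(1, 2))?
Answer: Add(-4, Mul(2, Pow(17, Rational(1, 2)))) ≈ 4.2462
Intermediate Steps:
Function('P')(j, L) = Pow(Add(Pow(L, 2), Pow(j, 2)), Rational(1, 2))
Function('G')(B, r) = Mul(Pow(Add(B, Pow(Add(Pow(r, 2), Pow(Add(2, B), -2)), Rational(1, 2))), -1), Add(B, r)) (Function('G')(B, r) = Mul(Add(r, B), Pow(Add(B, Pow(Add(Pow(r, 2), Pow(Pow(Add(B, 2), -1), 2)), Rational(1, 2))), -1)) = Mul(Add(B, r), Pow(Add(B, Pow(Add(Pow(r, 2), Pow(Pow(Add(2, B), -1), 2)), Rational(1, 2))), -1)) = Mul(Add(B, r), Pow(Add(B, Pow(Add(Pow(r, 2), Pow(Add(2, B), -2)), Rational(1, 2))), -1)) = Mul(Pow(Add(B, Pow(Add(Pow(r, 2), Pow(Add(2, B), -2)), Rational(1, 2))), -1), Add(B, r)))
Add(-10, Mul(16, Function('G')(-3, 4))) = Add(-10, Mul(16, Mul(Pow(Add(-3, Pow(Mul(Pow(Add(2, -3), -2), Add(1, Mul(Pow(4, 2), Pow(Add(2, -3), 2)))), Rational(1, 2))), -1), Add(-3, 4)))) = Add(-10, Mul(16, Mul(Pow(Add(-3, Pow(Mul(Pow(-1, -2), Add(1, Mul(16, Pow(-1, 2)))), Rational(1, 2))), -1), 1))) = Add(-10, Mul(16, Mul(Pow(Add(-3, Pow(Mul(1, Add(1, Mul(16, 1))), Rational(1, 2))), -1), 1))) = Add(-10, Mul(16, Mul(Pow(Add(-3, Pow(Mul(1, Add(1, 16)), Rational(1, 2))), -1), 1))) = Add(-10, Mul(16, Mul(Pow(Add(-3, Pow(Mul(1, 17), Rational(1, 2))), -1), 1))) = Add(-10, Mul(16, Mul(Pow(Add(-3, Pow(17, Rational(1, 2))), -1), 1))) = Add(-10, Mul(16, Pow(Add(-3, Pow(17, Rational(1, 2))), -1)))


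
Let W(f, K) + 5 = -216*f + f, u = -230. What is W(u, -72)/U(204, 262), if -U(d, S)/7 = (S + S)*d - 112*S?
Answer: -49445/542864 ≈ -0.091082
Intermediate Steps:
W(f, K) = -5 - 215*f (W(f, K) = -5 + (-216*f + f) = -5 - 215*f)
U(d, S) = 784*S - 14*S*d (U(d, S) = -7*((S + S)*d - 112*S) = -7*((2*S)*d - 112*S) = -7*(2*S*d - 112*S) = -7*(-112*S + 2*S*d) = 784*S - 14*S*d)
W(u, -72)/U(204, 262) = (-5 - 215*(-230))/((14*262*(56 - 1*204))) = (-5 + 49450)/((14*262*(56 - 204))) = 49445/((14*262*(-148))) = 49445/(-542864) = 49445*(-1/542864) = -49445/542864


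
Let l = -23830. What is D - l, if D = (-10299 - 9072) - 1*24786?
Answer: -20327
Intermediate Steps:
D = -44157 (D = -19371 - 24786 = -44157)
D - l = -44157 - 1*(-23830) = -44157 + 23830 = -20327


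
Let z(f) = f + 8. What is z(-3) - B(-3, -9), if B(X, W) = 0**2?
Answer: 5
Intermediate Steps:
B(X, W) = 0
z(f) = 8 + f
z(-3) - B(-3, -9) = (8 - 3) - 1*0 = 5 + 0 = 5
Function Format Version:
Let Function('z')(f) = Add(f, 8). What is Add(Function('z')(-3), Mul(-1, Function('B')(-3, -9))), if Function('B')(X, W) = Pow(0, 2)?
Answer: 5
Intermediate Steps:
Function('B')(X, W) = 0
Function('z')(f) = Add(8, f)
Add(Function('z')(-3), Mul(-1, Function('B')(-3, -9))) = Add(Add(8, -3), Mul(-1, 0)) = Add(5, 0) = 5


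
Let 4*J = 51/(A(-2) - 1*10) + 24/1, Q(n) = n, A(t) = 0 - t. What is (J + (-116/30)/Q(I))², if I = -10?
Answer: 132319009/5760000 ≈ 22.972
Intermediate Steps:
A(t) = -t
J = 141/32 (J = (51/(-1*(-2) - 1*10) + 24/1)/4 = (51/(2 - 10) + 24*1)/4 = (51/(-8) + 24)/4 = (51*(-⅛) + 24)/4 = (-51/8 + 24)/4 = (¼)*(141/8) = 141/32 ≈ 4.4063)
(J + (-116/30)/Q(I))² = (141/32 - 116/30/(-10))² = (141/32 - 116*1/30*(-⅒))² = (141/32 - 58/15*(-⅒))² = (141/32 + 29/75)² = (11503/2400)² = 132319009/5760000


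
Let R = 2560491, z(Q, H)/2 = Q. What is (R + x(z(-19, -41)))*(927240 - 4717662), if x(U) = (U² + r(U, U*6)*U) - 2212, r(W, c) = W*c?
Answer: -8454502157202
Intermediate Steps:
z(Q, H) = 2*Q
x(U) = -2212 + U² + 6*U³ (x(U) = (U² + (U*(U*6))*U) - 2212 = (U² + (U*(6*U))*U) - 2212 = (U² + (6*U²)*U) - 2212 = (U² + 6*U³) - 2212 = -2212 + U² + 6*U³)
(R + x(z(-19, -41)))*(927240 - 4717662) = (2560491 + (-2212 + (2*(-19))² + 6*(2*(-19))³))*(927240 - 4717662) = (2560491 + (-2212 + (-38)² + 6*(-38)³))*(-3790422) = (2560491 + (-2212 + 1444 + 6*(-54872)))*(-3790422) = (2560491 + (-2212 + 1444 - 329232))*(-3790422) = (2560491 - 330000)*(-3790422) = 2230491*(-3790422) = -8454502157202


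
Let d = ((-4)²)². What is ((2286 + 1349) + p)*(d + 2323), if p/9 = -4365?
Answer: -91941350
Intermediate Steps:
p = -39285 (p = 9*(-4365) = -39285)
d = 256 (d = 16² = 256)
((2286 + 1349) + p)*(d + 2323) = ((2286 + 1349) - 39285)*(256 + 2323) = (3635 - 39285)*2579 = -35650*2579 = -91941350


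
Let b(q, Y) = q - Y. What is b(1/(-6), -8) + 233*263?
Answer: 367721/6 ≈ 61287.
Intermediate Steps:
b(1/(-6), -8) + 233*263 = (1/(-6) - 1*(-8)) + 233*263 = (-⅙ + 8) + 61279 = 47/6 + 61279 = 367721/6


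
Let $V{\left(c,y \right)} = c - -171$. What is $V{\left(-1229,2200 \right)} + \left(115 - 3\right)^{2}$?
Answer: $11486$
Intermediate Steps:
$V{\left(c,y \right)} = 171 + c$ ($V{\left(c,y \right)} = c + 171 = 171 + c$)
$V{\left(-1229,2200 \right)} + \left(115 - 3\right)^{2} = \left(171 - 1229\right) + \left(115 - 3\right)^{2} = -1058 + 112^{2} = -1058 + 12544 = 11486$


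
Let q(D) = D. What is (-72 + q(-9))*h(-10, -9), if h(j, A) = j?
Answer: 810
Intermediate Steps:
(-72 + q(-9))*h(-10, -9) = (-72 - 9)*(-10) = -81*(-10) = 810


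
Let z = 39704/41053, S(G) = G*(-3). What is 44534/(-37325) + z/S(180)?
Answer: -49436963744/41372187075 ≈ -1.1949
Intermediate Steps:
S(G) = -3*G
z = 39704/41053 (z = 39704*(1/41053) = 39704/41053 ≈ 0.96714)
44534/(-37325) + z/S(180) = 44534/(-37325) + 39704/(41053*((-3*180))) = 44534*(-1/37325) + (39704/41053)/(-540) = -44534/37325 + (39704/41053)*(-1/540) = -44534/37325 - 9926/5542155 = -49436963744/41372187075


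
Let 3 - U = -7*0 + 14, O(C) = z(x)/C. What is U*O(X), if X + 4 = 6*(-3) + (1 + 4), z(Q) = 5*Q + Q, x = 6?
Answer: 396/17 ≈ 23.294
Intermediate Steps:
z(Q) = 6*Q
X = -17 (X = -4 + (6*(-3) + (1 + 4)) = -4 + (-18 + 5) = -4 - 13 = -17)
O(C) = 36/C (O(C) = (6*6)/C = 36/C)
U = -11 (U = 3 - (-7*0 + 14) = 3 - (0 + 14) = 3 - 1*14 = 3 - 14 = -11)
U*O(X) = -396/(-17) = -396*(-1)/17 = -11*(-36/17) = 396/17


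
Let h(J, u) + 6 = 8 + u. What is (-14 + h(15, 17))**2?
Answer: 25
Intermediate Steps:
h(J, u) = 2 + u (h(J, u) = -6 + (8 + u) = 2 + u)
(-14 + h(15, 17))**2 = (-14 + (2 + 17))**2 = (-14 + 19)**2 = 5**2 = 25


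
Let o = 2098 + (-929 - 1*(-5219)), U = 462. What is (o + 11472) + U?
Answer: 18322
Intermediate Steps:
o = 6388 (o = 2098 + (-929 + 5219) = 2098 + 4290 = 6388)
(o + 11472) + U = (6388 + 11472) + 462 = 17860 + 462 = 18322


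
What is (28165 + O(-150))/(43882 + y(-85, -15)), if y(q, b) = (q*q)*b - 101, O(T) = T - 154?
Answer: -27861/64594 ≈ -0.43132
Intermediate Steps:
O(T) = -154 + T
y(q, b) = -101 + b*q**2 (y(q, b) = q**2*b - 101 = b*q**2 - 101 = -101 + b*q**2)
(28165 + O(-150))/(43882 + y(-85, -15)) = (28165 + (-154 - 150))/(43882 + (-101 - 15*(-85)**2)) = (28165 - 304)/(43882 + (-101 - 15*7225)) = 27861/(43882 + (-101 - 108375)) = 27861/(43882 - 108476) = 27861/(-64594) = 27861*(-1/64594) = -27861/64594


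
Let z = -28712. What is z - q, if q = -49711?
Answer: 20999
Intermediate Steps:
z - q = -28712 - 1*(-49711) = -28712 + 49711 = 20999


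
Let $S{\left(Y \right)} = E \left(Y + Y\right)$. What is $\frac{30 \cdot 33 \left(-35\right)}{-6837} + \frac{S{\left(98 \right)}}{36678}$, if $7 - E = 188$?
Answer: $\frac{171390548}{41794581} \approx 4.1008$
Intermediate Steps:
$E = -181$ ($E = 7 - 188 = -181$)
$S{\left(Y \right)} = - 362 Y$ ($S{\left(Y \right)} = - 181 \left(Y + Y\right) = - 181 \cdot 2 Y = - 362 Y$)
$\frac{30 \cdot 33 \left(-35\right)}{-6837} + \frac{S{\left(98 \right)}}{36678} = \frac{30 \cdot 33 \left(-35\right)}{-6837} + \frac{\left(-362\right) 98}{36678} = 990 \left(-35\right) \left(- \frac{1}{6837}\right) - \frac{17738}{18339} = \left(-34650\right) \left(- \frac{1}{6837}\right) - \frac{17738}{18339} = \frac{11550}{2279} - \frac{17738}{18339} = \frac{171390548}{41794581}$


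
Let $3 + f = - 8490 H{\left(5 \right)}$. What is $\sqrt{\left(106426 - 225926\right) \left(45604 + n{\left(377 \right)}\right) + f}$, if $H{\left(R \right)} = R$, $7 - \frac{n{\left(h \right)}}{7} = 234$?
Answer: $i \sqrt{5259834953} \approx 72525.0 i$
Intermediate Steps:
$n{\left(h \right)} = -1589$ ($n{\left(h \right)} = 49 - 1638 = -1589$)
$f = -42453$ ($f = -3 - 42450 = -42453$)
$\sqrt{\left(106426 - 225926\right) \left(45604 + n{\left(377 \right)}\right) + f} = \sqrt{\left(106426 - 225926\right) \left(45604 - 1589\right) - 42453} = \sqrt{\left(-119500\right) 44015 - 42453} = \sqrt{-5259792500 - 42453} = \sqrt{-5259834953} = i \sqrt{5259834953}$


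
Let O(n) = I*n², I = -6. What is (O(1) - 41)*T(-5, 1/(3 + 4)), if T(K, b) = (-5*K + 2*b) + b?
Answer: -8366/7 ≈ -1195.1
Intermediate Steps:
T(K, b) = -5*K + 3*b
O(n) = -6*n²
(O(1) - 41)*T(-5, 1/(3 + 4)) = (-6*1² - 41)*(-5*(-5) + 3/(3 + 4)) = (-6*1 - 41)*(25 + 3/7) = (-6 - 41)*(25 + 3*(⅐)) = -47*(25 + 3/7) = -47*178/7 = -8366/7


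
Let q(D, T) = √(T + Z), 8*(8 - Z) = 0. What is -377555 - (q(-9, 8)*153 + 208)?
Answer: -378375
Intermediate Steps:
Z = 8 (Z = 8 - ⅛*0 = 8 + 0 = 8)
q(D, T) = √(8 + T) (q(D, T) = √(T + 8) = √(8 + T))
-377555 - (q(-9, 8)*153 + 208) = -377555 - (√(8 + 8)*153 + 208) = -377555 - (√16*153 + 208) = -377555 - (4*153 + 208) = -377555 - (612 + 208) = -377555 - 1*820 = -377555 - 820 = -378375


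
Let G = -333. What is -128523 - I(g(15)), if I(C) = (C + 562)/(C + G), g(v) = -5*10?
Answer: -49223797/383 ≈ -1.2852e+5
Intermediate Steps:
g(v) = -50
I(C) = (562 + C)/(-333 + C) (I(C) = (C + 562)/(C - 333) = (562 + C)/(-333 + C))
-128523 - I(g(15)) = -128523 - (562 - 50)/(-333 - 50) = -128523 - 512/(-383) = -128523 - (-1)*512/383 = -128523 - 1*(-512/383) = -128523 + 512/383 = -49223797/383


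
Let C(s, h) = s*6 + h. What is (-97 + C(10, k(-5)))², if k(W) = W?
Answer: 1764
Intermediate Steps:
C(s, h) = h + 6*s (C(s, h) = 6*s + h = h + 6*s)
(-97 + C(10, k(-5)))² = (-97 + (-5 + 6*10))² = (-97 + (-5 + 60))² = (-97 + 55)² = (-42)² = 1764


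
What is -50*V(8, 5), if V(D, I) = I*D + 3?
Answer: -2150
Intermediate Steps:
V(D, I) = 3 + D*I (V(D, I) = D*I + 3 = 3 + D*I)
-50*V(8, 5) = -50*(3 + 8*5) = -50*(3 + 40) = -50*43 = -2150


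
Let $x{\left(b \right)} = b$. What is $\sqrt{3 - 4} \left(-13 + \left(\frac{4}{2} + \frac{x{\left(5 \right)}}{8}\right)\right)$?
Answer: $- \frac{83 i}{8} \approx - 10.375 i$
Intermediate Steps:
$\sqrt{3 - 4} \left(-13 + \left(\frac{4}{2} + \frac{x{\left(5 \right)}}{8}\right)\right) = \sqrt{3 - 4} \left(-13 + \left(\frac{4}{2} + \frac{5}{8}\right)\right) = \sqrt{-1} \left(-13 + \left(4 \cdot \frac{1}{2} + 5 \cdot \frac{1}{8}\right)\right) = i \left(-13 + \left(2 + \frac{5}{8}\right)\right) = i \left(-13 + \frac{21}{8}\right) = i \left(- \frac{83}{8}\right) = - \frac{83 i}{8}$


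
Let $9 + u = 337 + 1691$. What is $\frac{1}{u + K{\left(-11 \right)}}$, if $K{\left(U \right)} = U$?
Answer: $\frac{1}{2008} \approx 0.00049801$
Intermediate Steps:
$u = 2019$ ($u = -9 + \left(337 + 1691\right) = -9 + 2028 = 2019$)
$\frac{1}{u + K{\left(-11 \right)}} = \frac{1}{2019 - 11} = \frac{1}{2008}$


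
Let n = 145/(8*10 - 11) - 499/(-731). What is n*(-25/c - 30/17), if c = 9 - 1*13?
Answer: 21414965/1714926 ≈ 12.487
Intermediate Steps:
c = -4 (c = 9 - 13 = -4)
n = 140426/50439 (n = 145/(80 - 11) - 499*(-1/731) = 145/69 + 499/731 = 140426/50439 ≈ 2.7841)
n*(-25/c - 30/17) = 140426*(-25/(-4) - 30/17)/50439 = 140426*(-25*(-¼) - 30*1/17)/50439 = 140426*(25/4 - 30/17)/50439 = (140426/50439)*(305/68) = 21414965/1714926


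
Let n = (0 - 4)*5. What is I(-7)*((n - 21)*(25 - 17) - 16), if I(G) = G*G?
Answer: -16856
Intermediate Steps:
n = -20 (n = -4*5 = -20)
I(G) = G²
I(-7)*((n - 21)*(25 - 17) - 16) = (-7)²*((-20 - 21)*(25 - 17) - 16) = 49*(-41*8 - 16) = 49*(-328 - 16) = 49*(-344) = -16856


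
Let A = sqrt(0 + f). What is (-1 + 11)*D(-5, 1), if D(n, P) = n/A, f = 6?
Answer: -25*sqrt(6)/3 ≈ -20.412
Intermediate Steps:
A = sqrt(6) (A = sqrt(0 + 6) = sqrt(6) ≈ 2.4495)
D(n, P) = n*sqrt(6)/6 (D(n, P) = n/(sqrt(6)) = n*(sqrt(6)/6) = n*sqrt(6)/6)
(-1 + 11)*D(-5, 1) = (-1 + 11)*((1/6)*(-5)*sqrt(6)) = 10*(-5*sqrt(6)/6) = -25*sqrt(6)/3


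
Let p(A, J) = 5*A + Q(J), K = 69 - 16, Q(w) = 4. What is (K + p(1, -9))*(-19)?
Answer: -1178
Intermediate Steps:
K = 53
p(A, J) = 4 + 5*A (p(A, J) = 5*A + 4 = 4 + 5*A)
(K + p(1, -9))*(-19) = (53 + (4 + 5*1))*(-19) = (53 + (4 + 5))*(-19) = (53 + 9)*(-19) = 62*(-19) = -1178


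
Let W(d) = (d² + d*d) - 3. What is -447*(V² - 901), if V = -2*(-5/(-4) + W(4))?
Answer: -4933539/4 ≈ -1.2334e+6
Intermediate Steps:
W(d) = -3 + 2*d² (W(d) = (d² + d²) - 3 = 2*d² - 3 = -3 + 2*d²)
V = -121/2 (V = -2*(-5/(-4) + (-3 + 2*4²)) = -2*(-5*(-¼) + (-3 + 2*16)) = -2*(5/4 + (-3 + 32)) = -2*(5/4 + 29) = -2*121/4 = -121/2 ≈ -60.500)
-447*(V² - 901) = -447*((-121/2)² - 901) = -447*(14641/4 - 901) = -447*11037/4 = -4933539/4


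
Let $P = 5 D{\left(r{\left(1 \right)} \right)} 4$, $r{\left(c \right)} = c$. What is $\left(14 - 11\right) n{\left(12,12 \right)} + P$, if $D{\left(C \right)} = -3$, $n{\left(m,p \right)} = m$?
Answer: $-24$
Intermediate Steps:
$P = -60$ ($P = 5 \left(-3\right) 4 = \left(-15\right) 4 = -60$)
$\left(14 - 11\right) n{\left(12,12 \right)} + P = \left(14 - 11\right) 12 - 60 = 3 \cdot 12 - 60 = 36 - 60 = -24$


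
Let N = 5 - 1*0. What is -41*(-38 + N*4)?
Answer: 738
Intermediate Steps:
N = 5 (N = 5 + 0 = 5)
-41*(-38 + N*4) = -41*(-38 + 5*4) = -41*(-38 + 20) = -41*(-18) = 738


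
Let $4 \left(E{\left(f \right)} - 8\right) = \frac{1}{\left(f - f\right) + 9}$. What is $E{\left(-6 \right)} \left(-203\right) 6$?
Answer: $- \frac{58667}{6} \approx -9777.8$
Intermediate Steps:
$E{\left(f \right)} = \frac{289}{36}$ ($E{\left(f \right)} = 8 + \frac{1}{4 \left(\left(f - f\right) + 9\right)} = 8 + \frac{1}{4 \left(0 + 9\right)} = 8 + \frac{1}{4 \cdot 9} = 8 + \frac{1}{4} \cdot \frac{1}{9} = 8 + \frac{1}{36} = \frac{289}{36}$)
$E{\left(-6 \right)} \left(-203\right) 6 = \frac{289}{36} \left(-203\right) 6 = \left(- \frac{58667}{36}\right) 6 = - \frac{58667}{6}$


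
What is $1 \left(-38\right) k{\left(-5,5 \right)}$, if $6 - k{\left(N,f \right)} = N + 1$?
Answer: $-380$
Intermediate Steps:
$k{\left(N,f \right)} = 5 - N$ ($k{\left(N,f \right)} = 6 - \left(N + 1\right) = 6 - \left(1 + N\right) = 5 - N$)
$1 \left(-38\right) k{\left(-5,5 \right)} = 1 \left(-38\right) \left(5 - -5\right) = - 38 \left(5 + 5\right) = \left(-38\right) 10 = -380$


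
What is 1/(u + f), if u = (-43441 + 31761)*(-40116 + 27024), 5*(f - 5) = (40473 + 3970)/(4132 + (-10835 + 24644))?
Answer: 12815/1959600156824 ≈ 6.5396e-9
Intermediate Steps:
f = 70424/12815 (f = 5 + ((40473 + 3970)/(4132 + (-10835 + 24644)))/5 = 5 + (44443/(4132 + 13809))/5 = 5 + (44443/17941)/5 = 5 + (44443*(1/17941))/5 = 5 + (⅕)*(6349/2563) = 5 + 6349/12815 = 70424/12815 ≈ 5.4954)
u = 152914560 (u = -11680*(-13092) = 152914560)
1/(u + f) = 1/(152914560 + 70424/12815) = 1/(1959600156824/12815) = 12815/1959600156824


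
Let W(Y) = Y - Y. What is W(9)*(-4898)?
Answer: 0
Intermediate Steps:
W(Y) = 0
W(9)*(-4898) = 0*(-4898) = 0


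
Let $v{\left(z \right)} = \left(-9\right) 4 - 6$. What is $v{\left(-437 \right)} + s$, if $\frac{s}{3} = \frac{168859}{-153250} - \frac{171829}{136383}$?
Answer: $- \frac{341972017747}{6966898250} \approx -49.085$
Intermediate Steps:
$s = - \frac{49362291247}{6966898250}$ ($s = 3 \left(\frac{168859}{-153250} - \frac{171829}{136383}\right) = 3 \left(168859 \left(- \frac{1}{153250}\right) - \frac{171829}{136383}\right) = 3 \left(- \frac{168859}{153250} - \frac{171829}{136383}\right) = 3 \left(- \frac{49362291247}{20900694750}\right) = - \frac{49362291247}{6966898250} \approx -7.0853$)
$v{\left(z \right)} = -42$ ($v{\left(z \right)} = -36 - 6 = -42$)
$v{\left(-437 \right)} + s = -42 - \frac{49362291247}{6966898250} = - \frac{341972017747}{6966898250}$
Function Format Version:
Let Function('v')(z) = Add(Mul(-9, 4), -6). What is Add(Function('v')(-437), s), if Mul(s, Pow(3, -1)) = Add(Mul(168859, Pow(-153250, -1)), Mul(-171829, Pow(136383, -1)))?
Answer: Rational(-341972017747, 6966898250) ≈ -49.085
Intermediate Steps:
s = Rational(-49362291247, 6966898250) (s = Mul(3, Add(Mul(168859, Pow(-153250, -1)), Mul(-171829, Pow(136383, -1)))) = Mul(3, Add(Mul(168859, Rational(-1, 153250)), Mul(-171829, Rational(1, 136383)))) = Mul(3, Add(Rational(-168859, 153250), Rational(-171829, 136383))) = Mul(3, Rational(-49362291247, 20900694750)) = Rational(-49362291247, 6966898250) ≈ -7.0853)
Function('v')(z) = -42 (Function('v')(z) = Add(-36, -6) = -42)
Add(Function('v')(-437), s) = Add(-42, Rational(-49362291247, 6966898250)) = Rational(-341972017747, 6966898250)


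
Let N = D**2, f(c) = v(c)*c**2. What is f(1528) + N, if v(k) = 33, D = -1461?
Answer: 79182393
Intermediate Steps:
f(c) = 33*c**2
N = 2134521 (N = (-1461)**2 = 2134521)
f(1528) + N = 33*1528**2 + 2134521 = 33*2334784 + 2134521 = 77047872 + 2134521 = 79182393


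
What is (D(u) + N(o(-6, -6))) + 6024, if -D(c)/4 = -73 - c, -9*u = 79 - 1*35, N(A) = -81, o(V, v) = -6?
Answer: 55939/9 ≈ 6215.4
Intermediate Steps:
u = -44/9 (u = -(79 - 1*35)/9 = -(79 - 35)/9 = -⅑*44 = -44/9 ≈ -4.8889)
D(c) = 292 + 4*c (D(c) = -4*(-73 - c) = 292 + 4*c)
(D(u) + N(o(-6, -6))) + 6024 = ((292 + 4*(-44/9)) - 81) + 6024 = ((292 - 176/9) - 81) + 6024 = (2452/9 - 81) + 6024 = 1723/9 + 6024 = 55939/9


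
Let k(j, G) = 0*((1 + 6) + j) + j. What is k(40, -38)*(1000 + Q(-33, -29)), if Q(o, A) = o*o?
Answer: 83560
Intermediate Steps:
Q(o, A) = o²
k(j, G) = j (k(j, G) = 0*(7 + j) + j = 0 + j = j)
k(40, -38)*(1000 + Q(-33, -29)) = 40*(1000 + (-33)²) = 40*(1000 + 1089) = 40*2089 = 83560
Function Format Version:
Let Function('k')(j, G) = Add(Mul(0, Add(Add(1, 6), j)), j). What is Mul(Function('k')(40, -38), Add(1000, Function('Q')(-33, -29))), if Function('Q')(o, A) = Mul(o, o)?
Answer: 83560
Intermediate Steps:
Function('Q')(o, A) = Pow(o, 2)
Function('k')(j, G) = j (Function('k')(j, G) = Add(Mul(0, Add(7, j)), j) = Add(0, j) = j)
Mul(Function('k')(40, -38), Add(1000, Function('Q')(-33, -29))) = Mul(40, Add(1000, Pow(-33, 2))) = Mul(40, Add(1000, 1089)) = Mul(40, 2089) = 83560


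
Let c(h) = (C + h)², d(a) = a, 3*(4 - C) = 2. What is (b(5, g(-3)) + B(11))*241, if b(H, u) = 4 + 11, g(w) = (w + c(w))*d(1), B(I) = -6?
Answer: 2169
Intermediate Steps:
C = 10/3 (C = 4 - ⅓*2 = 4 - ⅔ = 10/3 ≈ 3.3333)
c(h) = (10/3 + h)²
g(w) = w + (10 + 3*w)²/9 (g(w) = (w + (10 + 3*w)²/9)*1 = w + (10 + 3*w)²/9)
b(H, u) = 15
(b(5, g(-3)) + B(11))*241 = (15 - 6)*241 = 9*241 = 2169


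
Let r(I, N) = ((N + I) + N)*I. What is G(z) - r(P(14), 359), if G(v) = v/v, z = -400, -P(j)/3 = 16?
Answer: 32161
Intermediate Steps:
P(j) = -48 (P(j) = -3*16 = -48)
r(I, N) = I*(I + 2*N) (r(I, N) = ((I + N) + N)*I = (I + 2*N)*I = I*(I + 2*N))
G(v) = 1
G(z) - r(P(14), 359) = 1 - (-48)*(-48 + 2*359) = 1 - (-48)*(-48 + 718) = 1 - (-48)*670 = 1 - 1*(-32160) = 1 + 32160 = 32161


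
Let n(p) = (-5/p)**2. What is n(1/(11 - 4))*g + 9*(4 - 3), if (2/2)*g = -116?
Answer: -142091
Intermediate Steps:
g = -116
n(p) = 25/p**2
n(1/(11 - 4))*g + 9*(4 - 3) = (25/(1/(11 - 4))**2)*(-116) + 9*(4 - 3) = (25/(1/7)**2)*(-116) + 9*1 = (25/7**(-2))*(-116) + 9 = (25*49)*(-116) + 9 = 1225*(-116) + 9 = -142100 + 9 = -142091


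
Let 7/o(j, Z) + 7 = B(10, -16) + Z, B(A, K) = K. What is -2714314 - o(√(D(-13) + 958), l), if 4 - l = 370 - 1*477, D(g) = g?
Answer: -238859639/88 ≈ -2.7143e+6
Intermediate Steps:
l = 111 (l = 4 - (370 - 1*477) = 4 - (370 - 477) = 4 - 1*(-107) = 4 + 107 = 111)
o(j, Z) = 7/(-23 + Z) (o(j, Z) = 7/(-7 + (-16 + Z)) = 7/(-23 + Z))
-2714314 - o(√(D(-13) + 958), l) = -2714314 - 7/(-23 + 111) = -2714314 - 7/88 = -238859639/88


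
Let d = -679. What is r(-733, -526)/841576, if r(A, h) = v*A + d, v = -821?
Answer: 300557/420788 ≈ 0.71427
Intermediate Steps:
r(A, h) = -679 - 821*A (r(A, h) = -821*A - 679 = -679 - 821*A)
r(-733, -526)/841576 = (-679 - 821*(-733))/841576 = (-679 + 601793)*(1/841576) = 601114*(1/841576) = 300557/420788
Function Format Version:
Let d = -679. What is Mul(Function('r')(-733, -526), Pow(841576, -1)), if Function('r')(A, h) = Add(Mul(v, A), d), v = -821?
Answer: Rational(300557, 420788) ≈ 0.71427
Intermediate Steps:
Function('r')(A, h) = Add(-679, Mul(-821, A)) (Function('r')(A, h) = Add(Mul(-821, A), -679) = Add(-679, Mul(-821, A)))
Mul(Function('r')(-733, -526), Pow(841576, -1)) = Mul(Add(-679, Mul(-821, -733)), Pow(841576, -1)) = Mul(Add(-679, 601793), Rational(1, 841576)) = Mul(601114, Rational(1, 841576)) = Rational(300557, 420788)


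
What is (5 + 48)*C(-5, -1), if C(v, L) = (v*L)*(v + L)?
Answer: -1590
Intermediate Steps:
C(v, L) = L*v*(L + v) (C(v, L) = (L*v)*(L + v) = L*v*(L + v))
(5 + 48)*C(-5, -1) = (5 + 48)*(-1*(-5)*(-1 - 5)) = 53*(-1*(-5)*(-6)) = 53*(-30) = -1590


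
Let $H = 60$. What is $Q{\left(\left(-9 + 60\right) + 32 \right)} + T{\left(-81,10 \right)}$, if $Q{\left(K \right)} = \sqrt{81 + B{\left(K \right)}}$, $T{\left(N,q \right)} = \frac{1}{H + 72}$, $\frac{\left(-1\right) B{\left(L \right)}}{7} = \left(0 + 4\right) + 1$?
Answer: $\frac{1}{132} + \sqrt{46} \approx 6.7899$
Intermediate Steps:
$B{\left(L \right)} = -35$ ($B{\left(L \right)} = - 7 \left(\left(0 + 4\right) + 1\right) = - 7 \left(4 + 1\right) = \left(-7\right) 5 = -35$)
$T{\left(N,q \right)} = \frac{1}{132}$ ($T{\left(N,q \right)} = \frac{1}{60 + 72} = \frac{1}{132}$)
$Q{\left(K \right)} = \sqrt{46}$ ($Q{\left(K \right)} = \sqrt{81 - 35} = \sqrt{46}$)
$Q{\left(\left(-9 + 60\right) + 32 \right)} + T{\left(-81,10 \right)} = \sqrt{46} + \frac{1}{132} = \frac{1}{132} + \sqrt{46}$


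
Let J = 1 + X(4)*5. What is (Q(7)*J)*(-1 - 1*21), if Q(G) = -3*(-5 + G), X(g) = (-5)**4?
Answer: 412632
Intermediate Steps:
X(g) = 625
J = 3126 (J = 1 + 625*5 = 1 + 3125 = 3126)
Q(G) = 15 - 3*G
(Q(7)*J)*(-1 - 1*21) = ((15 - 3*7)*3126)*(-1 - 1*21) = ((15 - 21)*3126)*(-1 - 21) = -6*3126*(-22) = -18756*(-22) = 412632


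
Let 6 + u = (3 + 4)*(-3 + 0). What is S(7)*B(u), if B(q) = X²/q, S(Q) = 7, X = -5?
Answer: -175/27 ≈ -6.4815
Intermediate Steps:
u = -27 (u = -6 + (3 + 4)*(-3 + 0) = -6 + 7*(-3) = -6 - 21 = -27)
B(q) = 25/q (B(q) = (-5)²/q = 25/q)
S(7)*B(u) = 7*(25/(-27)) = 7*(25*(-1/27)) = 7*(-25/27) = -175/27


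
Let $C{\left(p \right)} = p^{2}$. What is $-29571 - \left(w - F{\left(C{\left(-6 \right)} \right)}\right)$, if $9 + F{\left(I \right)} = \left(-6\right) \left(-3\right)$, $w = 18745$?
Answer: $-48307$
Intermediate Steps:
$F{\left(I \right)} = 9$ ($F{\left(I \right)} = -9 - -18 = -9 + 18 = 9$)
$-29571 - \left(w - F{\left(C{\left(-6 \right)} \right)}\right) = -29571 + \left(9 - 18745\right) = -29571 - 18736 = -48307$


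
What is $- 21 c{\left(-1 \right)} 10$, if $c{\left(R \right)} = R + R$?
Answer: $420$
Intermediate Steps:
$c{\left(R \right)} = 2 R$
$- 21 c{\left(-1 \right)} 10 = - 21 \cdot 2 \left(-1\right) 10 = \left(-21\right) \left(-2\right) 10 = 42 \cdot 10 = 420$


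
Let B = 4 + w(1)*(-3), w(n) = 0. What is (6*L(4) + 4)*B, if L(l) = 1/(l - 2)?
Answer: 28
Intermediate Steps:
L(l) = 1/(-2 + l)
B = 4 (B = 4 + 0*(-3) = 4 + 0 = 4)
(6*L(4) + 4)*B = (6/(-2 + 4) + 4)*4 = (6/2 + 4)*4 = (6*(1/2) + 4)*4 = (3 + 4)*4 = 7*4 = 28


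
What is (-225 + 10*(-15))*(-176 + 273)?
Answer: -36375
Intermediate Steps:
(-225 + 10*(-15))*(-176 + 273) = (-225 - 150)*97 = -375*97 = -36375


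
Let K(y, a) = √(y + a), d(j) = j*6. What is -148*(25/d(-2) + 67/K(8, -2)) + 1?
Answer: 928/3 - 4958*√6/3 ≈ -3738.9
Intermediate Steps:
d(j) = 6*j
K(y, a) = √(a + y)
-148*(25/d(-2) + 67/K(8, -2)) + 1 = -148*(25/((6*(-2))) + 67/(√(-2 + 8))) + 1 = -148*(25/(-12) + 67/(√6)) + 1 = -148*(25*(-1/12) + 67*(√6/6)) + 1 = -148*(-25/12 + 67*√6/6) + 1 = (925/3 - 4958*√6/3) + 1 = 928/3 - 4958*√6/3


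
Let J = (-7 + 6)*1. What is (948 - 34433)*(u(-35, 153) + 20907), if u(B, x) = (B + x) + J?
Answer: -703988640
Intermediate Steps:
J = -1 (J = -1*1 = -1)
u(B, x) = -1 + B + x (u(B, x) = (B + x) - 1 = -1 + B + x)
(948 - 34433)*(u(-35, 153) + 20907) = (948 - 34433)*((-1 - 35 + 153) + 20907) = -33485*(117 + 20907) = -33485*21024 = -703988640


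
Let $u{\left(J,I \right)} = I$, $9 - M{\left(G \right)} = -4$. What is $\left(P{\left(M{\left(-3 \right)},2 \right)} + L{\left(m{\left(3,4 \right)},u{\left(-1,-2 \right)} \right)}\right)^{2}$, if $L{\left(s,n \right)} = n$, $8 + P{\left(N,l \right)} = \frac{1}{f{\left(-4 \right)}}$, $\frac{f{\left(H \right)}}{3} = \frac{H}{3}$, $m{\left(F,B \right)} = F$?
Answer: $\frac{1681}{16} \approx 105.06$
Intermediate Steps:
$M{\left(G \right)} = 13$ ($M{\left(G \right)} = 9 - -4 = 9 + 4 = 13$)
$f{\left(H \right)} = H$ ($f{\left(H \right)} = 3 \frac{H}{3} = H$)
$P{\left(N,l \right)} = - \frac{33}{4}$ ($P{\left(N,l \right)} = -8 + \frac{1}{-4} = -8 - \frac{1}{4} = - \frac{33}{4}$)
$\left(P{\left(M{\left(-3 \right)},2 \right)} + L{\left(m{\left(3,4 \right)},u{\left(-1,-2 \right)} \right)}\right)^{2} = \left(- \frac{33}{4} - 2\right)^{2} = \left(- \frac{41}{4}\right)^{2} = \frac{1681}{16}$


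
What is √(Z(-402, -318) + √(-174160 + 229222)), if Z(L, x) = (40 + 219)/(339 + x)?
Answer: √(111 + 27*√6118)/3 ≈ 15.716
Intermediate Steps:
Z(L, x) = 259/(339 + x)
√(Z(-402, -318) + √(-174160 + 229222)) = √(259/(339 - 318) + √(-174160 + 229222)) = √(259/21 + √55062) = √(259*(1/21) + 3*√6118) = √(37/3 + 3*√6118)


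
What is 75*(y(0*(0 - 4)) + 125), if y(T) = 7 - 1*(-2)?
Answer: 10050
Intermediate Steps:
y(T) = 9 (y(T) = 7 + 2 = 9)
75*(y(0*(0 - 4)) + 125) = 75*(9 + 125) = 75*134 = 10050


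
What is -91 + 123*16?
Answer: 1877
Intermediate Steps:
-91 + 123*16 = -91 + 1968 = 1877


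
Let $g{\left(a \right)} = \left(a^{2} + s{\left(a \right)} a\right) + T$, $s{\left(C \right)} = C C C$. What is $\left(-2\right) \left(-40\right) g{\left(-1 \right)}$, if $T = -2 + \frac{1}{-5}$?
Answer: $-16$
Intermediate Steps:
$T = - \frac{11}{5}$ ($T = -2 - \frac{1}{5} = - \frac{11}{5} \approx -2.2$)
$s{\left(C \right)} = C^{3}$ ($s{\left(C \right)} = C^{2} C = C^{3}$)
$g{\left(a \right)} = - \frac{11}{5} + a^{2} + a^{4}$ ($g{\left(a \right)} = \left(a^{2} + a^{3} a\right) - \frac{11}{5} = \left(a^{2} + a^{4}\right) - \frac{11}{5} = - \frac{11}{5} + a^{2} + a^{4}$)
$\left(-2\right) \left(-40\right) g{\left(-1 \right)} = \left(-2\right) \left(-40\right) \left(- \frac{11}{5} + \left(-1\right)^{2} + \left(-1\right)^{4}\right) = 80 \left(- \frac{11}{5} + 1 + 1\right) = 80 \left(- \frac{1}{5}\right) = -16$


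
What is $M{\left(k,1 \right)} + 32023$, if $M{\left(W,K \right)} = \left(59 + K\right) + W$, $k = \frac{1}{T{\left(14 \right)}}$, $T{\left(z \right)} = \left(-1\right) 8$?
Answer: $\frac{256663}{8} \approx 32083.0$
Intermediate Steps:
$T{\left(z \right)} = -8$
$k = - \frac{1}{8}$ ($k = \frac{1}{-8} = - \frac{1}{8} \approx -0.125$)
$M{\left(W,K \right)} = 59 + K + W$
$M{\left(k,1 \right)} + 32023 = \left(59 + 1 - \frac{1}{8}\right) + 32023 = \frac{479}{8} + 32023 = \frac{256663}{8}$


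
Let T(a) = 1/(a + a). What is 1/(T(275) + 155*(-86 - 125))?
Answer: -550/17987749 ≈ -3.0576e-5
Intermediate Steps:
T(a) = 1/(2*a)
1/(T(275) + 155*(-86 - 125)) = 1/((1/2)/275 + 155*(-86 - 125)) = 1/((1/2)*(1/275) + 155*(-211)) = 1/(1/550 - 32705) = 1/(-17987749/550) = -550/17987749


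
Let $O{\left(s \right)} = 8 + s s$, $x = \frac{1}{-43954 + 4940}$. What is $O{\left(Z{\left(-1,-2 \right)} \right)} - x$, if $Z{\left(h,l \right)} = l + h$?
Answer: $\frac{663239}{39014} \approx 17.0$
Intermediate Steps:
$Z{\left(h,l \right)} = h + l$
$x = - \frac{1}{39014}$ ($x = \frac{1}{-39014} = - \frac{1}{39014} \approx -2.5632 \cdot 10^{-5}$)
$O{\left(s \right)} = 8 + s^{2}$
$O{\left(Z{\left(-1,-2 \right)} \right)} - x = \left(8 + \left(-1 - 2\right)^{2}\right) - - \frac{1}{39014} = \left(8 + \left(-3\right)^{2}\right) + \frac{1}{39014} = \left(8 + 9\right) + \frac{1}{39014} = 17 + \frac{1}{39014} = \frac{663239}{39014}$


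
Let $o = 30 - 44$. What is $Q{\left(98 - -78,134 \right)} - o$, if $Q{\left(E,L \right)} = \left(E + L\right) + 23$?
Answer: $347$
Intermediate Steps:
$o = -14$ ($o = 30 - 44 = -14$)
$Q{\left(E,L \right)} = 23 + E + L$
$Q{\left(98 - -78,134 \right)} - o = \left(23 + \left(98 - -78\right) + 134\right) - -14 = \left(23 + \left(98 + 78\right) + 134\right) + 14 = \left(23 + 176 + 134\right) + 14 = 333 + 14 = 347$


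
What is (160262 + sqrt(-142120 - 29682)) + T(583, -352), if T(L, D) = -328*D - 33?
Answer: 275685 + I*sqrt(171802) ≈ 2.7569e+5 + 414.49*I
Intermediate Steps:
T(L, D) = -33 - 328*D
(160262 + sqrt(-142120 - 29682)) + T(583, -352) = (160262 + sqrt(-142120 - 29682)) + (-33 - 328*(-352)) = (160262 + sqrt(-171802)) + (-33 + 115456) = (160262 + I*sqrt(171802)) + 115423 = 275685 + I*sqrt(171802)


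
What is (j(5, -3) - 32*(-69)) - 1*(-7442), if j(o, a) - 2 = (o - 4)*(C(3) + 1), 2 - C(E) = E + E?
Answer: 9649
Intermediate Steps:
C(E) = 2 - 2*E (C(E) = 2 - (E + E) = 2 - 2*E)
j(o, a) = 14 - 3*o (j(o, a) = 2 + (o - 4)*((2 - 2*3) + 1) = 2 + (-4 + o)*((2 - 6) + 1) = 2 + (-4 + o)*(-4 + 1) = 2 + (-4 + o)*(-3) = 2 + (12 - 3*o) = 14 - 3*o)
(j(5, -3) - 32*(-69)) - 1*(-7442) = ((14 - 3*5) - 32*(-69)) - 1*(-7442) = ((14 - 15) + 2208) + 7442 = (-1 + 2208) + 7442 = 2207 + 7442 = 9649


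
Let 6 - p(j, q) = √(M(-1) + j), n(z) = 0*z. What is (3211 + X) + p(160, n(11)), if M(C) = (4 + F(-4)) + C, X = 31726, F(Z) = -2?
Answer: 34943 - √161 ≈ 34930.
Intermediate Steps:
n(z) = 0
M(C) = 2 + C (M(C) = (4 - 2) + C = 2 + C)
p(j, q) = 6 - √(1 + j) (p(j, q) = 6 - √((2 - 1) + j) = 6 - √(1 + j))
(3211 + X) + p(160, n(11)) = (3211 + 31726) + (6 - √(1 + 160)) = 34937 + (6 - √161) = 34943 - √161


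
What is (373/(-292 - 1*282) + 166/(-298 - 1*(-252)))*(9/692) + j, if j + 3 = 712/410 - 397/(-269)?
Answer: 1929605131/12287629480 ≈ 0.15704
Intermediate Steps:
j = 11714/55145 (j = -3 + (712/410 - 397/(-269)) = -3 + (712*(1/410) - 397*(-1/269)) = -3 + (356/205 + 397/269) = -3 + 177149/55145 = 11714/55145 ≈ 0.21242)
(373/(-292 - 1*282) + 166/(-298 - 1*(-252)))*(9/692) + j = (373/(-292 - 1*282) + 166/(-298 - 1*(-252)))*(9/692) + 11714/55145 = (373/(-292 - 282) + 166/(-298 + 252))*(9*(1/692)) + 11714/55145 = (373/(-574) + 166/(-46))*(9/692) + 11714/55145 = (373*(-1/574) + 166*(-1/46))*(9/692) + 11714/55145 = (-373/574 - 83/23)*(9/692) + 11714/55145 = -56221/13202*9/692 + 11714/55145 = -505989/9135784 + 11714/55145 = 1929605131/12287629480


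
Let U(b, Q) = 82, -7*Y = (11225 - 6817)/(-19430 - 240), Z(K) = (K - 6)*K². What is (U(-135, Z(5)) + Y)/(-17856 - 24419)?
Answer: -5647494/2910422375 ≈ -0.0019404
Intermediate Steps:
Z(K) = K²*(-6 + K) (Z(K) = (-6 + K)*K² = K²*(-6 + K))
Y = 2204/68845 (Y = -(11225 - 6817)/(7*(-19430 - 240)) = -4408/(7*(-19670)) = -4408*(-1)/(7*19670) = -⅐*(-2204/9835) = 2204/68845 ≈ 0.032014)
(U(-135, Z(5)) + Y)/(-17856 - 24419) = (82 + 2204/68845)/(-17856 - 24419) = (5647494/68845)/(-42275) = (5647494/68845)*(-1/42275) = -5647494/2910422375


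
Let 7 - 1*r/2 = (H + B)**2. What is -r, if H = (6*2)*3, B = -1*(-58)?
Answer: 17658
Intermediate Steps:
B = 58
H = 36 (H = 12*3 = 36)
r = -17658 (r = 14 - 2*(36 + 58)**2 = 14 - 2*94**2 = 14 - 2*8836 = 14 - 17672 = -17658)
-r = -1*(-17658) = 17658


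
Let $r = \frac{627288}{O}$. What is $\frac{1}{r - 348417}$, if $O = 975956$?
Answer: $- \frac{243989}{85009758591} \approx -2.8701 \cdot 10^{-6}$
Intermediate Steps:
$r = \frac{156822}{243989}$ ($r = \frac{627288}{975956} = 627288 \cdot \frac{1}{975956} = \frac{156822}{243989} \approx 0.64274$)
$\frac{1}{r - 348417} = \frac{1}{\frac{156822}{243989} - 348417} = \frac{1}{- \frac{85009758591}{243989}} = - \frac{243989}{85009758591}$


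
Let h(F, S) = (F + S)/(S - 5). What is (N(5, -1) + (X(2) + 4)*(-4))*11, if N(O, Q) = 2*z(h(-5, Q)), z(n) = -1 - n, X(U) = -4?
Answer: -44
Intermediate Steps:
h(F, S) = (F + S)/(-5 + S)
N(O, Q) = -4 (N(O, Q) = 2*(-1 - (-5 + Q)/(-5 + Q)) = 2*(-1 - 1*1) = 2*(-1 - 1) = 2*(-2) = -4)
(N(5, -1) + (X(2) + 4)*(-4))*11 = (-4 + (-4 + 4)*(-4))*11 = (-4 + 0*(-4))*11 = (-4 + 0)*11 = -4*11 = -44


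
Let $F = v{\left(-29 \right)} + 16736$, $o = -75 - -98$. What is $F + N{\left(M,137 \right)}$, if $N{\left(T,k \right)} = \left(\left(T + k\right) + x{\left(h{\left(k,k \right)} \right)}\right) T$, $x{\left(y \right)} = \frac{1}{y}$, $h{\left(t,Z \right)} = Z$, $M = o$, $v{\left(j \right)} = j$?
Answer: $\frac{2793042}{137} \approx 20387.0$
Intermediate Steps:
$o = 23$ ($o = -75 + 98 = 23$)
$M = 23$
$N{\left(T,k \right)} = T \left(T + k + \frac{1}{k}\right)$ ($N{\left(T,k \right)} = \left(\left(T + k\right) + \frac{1}{k}\right) T = \left(T + k + \frac{1}{k}\right) T = T \left(T + k + \frac{1}{k}\right)$)
$F = 16707$ ($F = -29 + 16736 = 16707$)
$F + N{\left(M,137 \right)} = 16707 + \frac{23 \left(1 + 137 \left(23 + 137\right)\right)}{137} = 16707 + 23 \cdot \frac{1}{137} \left(1 + 137 \cdot 160\right) = 16707 + 23 \cdot \frac{1}{137} \left(1 + 21920\right) = 16707 + 23 \cdot \frac{1}{137} \cdot 21921 = 16707 + \frac{504183}{137} = \frac{2793042}{137}$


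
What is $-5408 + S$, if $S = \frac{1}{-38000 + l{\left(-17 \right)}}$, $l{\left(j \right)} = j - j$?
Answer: $- \frac{205504001}{38000} \approx -5408.0$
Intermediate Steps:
$l{\left(j \right)} = 0$
$S = - \frac{1}{38000}$ ($S = \frac{1}{-38000 + 0} = \frac{1}{-38000} = - \frac{1}{38000} \approx -2.6316 \cdot 10^{-5}$)
$-5408 + S = -5408 - \frac{1}{38000} = - \frac{205504001}{38000}$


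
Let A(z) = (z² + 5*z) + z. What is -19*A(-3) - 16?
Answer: 155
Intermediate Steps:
A(z) = z² + 6*z
-19*A(-3) - 16 = -(-57)*(6 - 3) - 16 = -(-57)*3 - 16 = -19*(-9) - 16 = 171 - 16 = 155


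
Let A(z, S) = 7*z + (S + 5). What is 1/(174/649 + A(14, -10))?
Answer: 649/60531 ≈ 0.010722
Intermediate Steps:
A(z, S) = 5 + S + 7*z (A(z, S) = 7*z + (5 + S) = 5 + S + 7*z)
1/(174/649 + A(14, -10)) = 1/(174/649 + (5 - 10 + 7*14)) = 1/(174*(1/649) + (5 - 10 + 98)) = 1/(174/649 + 93) = 1/(60531/649) = 649/60531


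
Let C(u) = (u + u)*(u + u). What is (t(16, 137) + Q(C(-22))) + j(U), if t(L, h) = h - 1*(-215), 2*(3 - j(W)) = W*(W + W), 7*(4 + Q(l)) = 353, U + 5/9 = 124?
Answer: -8412637/567 ≈ -14837.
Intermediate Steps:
U = 1111/9 (U = -5/9 + 124 = 1111/9 ≈ 123.44)
C(u) = 4*u² (C(u) = (2*u)*(2*u) = 4*u²)
Q(l) = 325/7 (Q(l) = -4 + (⅐)*353 = -4 + 353/7 = 325/7)
j(W) = 3 - W² (j(W) = 3 - W*(W + W)/2 = 3 - W*2*W/2 = 3 - W²)
t(L, h) = 215 + h (t(L, h) = h + 215 = 215 + h)
(t(16, 137) + Q(C(-22))) + j(U) = ((215 + 137) + 325/7) + (3 - (1111/9)²) = (352 + 325/7) + (3 - 1*1234321/81) = 2789/7 + (3 - 1234321/81) = 2789/7 - 1234078/81 = -8412637/567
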